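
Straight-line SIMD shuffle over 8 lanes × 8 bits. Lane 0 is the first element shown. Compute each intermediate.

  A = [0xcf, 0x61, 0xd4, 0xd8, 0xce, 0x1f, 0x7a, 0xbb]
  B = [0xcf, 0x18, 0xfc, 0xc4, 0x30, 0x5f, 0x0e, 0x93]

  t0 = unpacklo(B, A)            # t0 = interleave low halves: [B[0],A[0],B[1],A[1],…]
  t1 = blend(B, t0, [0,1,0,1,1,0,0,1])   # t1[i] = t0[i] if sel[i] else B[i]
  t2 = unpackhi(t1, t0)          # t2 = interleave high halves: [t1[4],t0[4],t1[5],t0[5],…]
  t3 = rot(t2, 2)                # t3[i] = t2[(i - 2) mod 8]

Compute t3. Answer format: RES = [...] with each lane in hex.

RES = [ 0xd8  0xd8  0xfc  0xfc  0x5f  0xd4  0x0e  0xc4 ]

  t0: cf cf 18 61 fc d4 c4 d8
  t1: cf cf fc 61 fc 5f 0e d8
  t2: fc fc 5f d4 0e c4 d8 d8
  t3: d8 d8 fc fc 5f d4 0e c4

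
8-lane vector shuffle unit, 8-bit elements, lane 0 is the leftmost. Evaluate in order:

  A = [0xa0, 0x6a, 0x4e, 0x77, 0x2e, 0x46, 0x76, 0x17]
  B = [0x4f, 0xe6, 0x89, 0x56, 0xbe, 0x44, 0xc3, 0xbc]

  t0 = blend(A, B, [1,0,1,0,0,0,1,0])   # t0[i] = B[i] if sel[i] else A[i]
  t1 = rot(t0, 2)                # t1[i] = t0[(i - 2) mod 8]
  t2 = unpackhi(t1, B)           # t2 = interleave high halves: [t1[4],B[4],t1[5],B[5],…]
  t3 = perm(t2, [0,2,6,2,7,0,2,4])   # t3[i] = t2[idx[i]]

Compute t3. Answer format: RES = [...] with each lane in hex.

  t0: 4f 6a 89 77 2e 46 c3 17
  t1: c3 17 4f 6a 89 77 2e 46
  t2: 89 be 77 44 2e c3 46 bc
  t3: 89 77 46 77 bc 89 77 2e

RES = [ 0x89  0x77  0x46  0x77  0xbc  0x89  0x77  0x2e ]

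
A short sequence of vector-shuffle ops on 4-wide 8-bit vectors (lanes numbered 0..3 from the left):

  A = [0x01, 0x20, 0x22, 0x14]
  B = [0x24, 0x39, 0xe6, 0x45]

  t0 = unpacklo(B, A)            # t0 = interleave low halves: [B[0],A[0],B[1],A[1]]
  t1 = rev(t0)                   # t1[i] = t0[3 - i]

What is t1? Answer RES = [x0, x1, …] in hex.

RES = [ 0x20  0x39  0x01  0x24 ]

t0 = [0x24, 0x01, 0x39, 0x20]
t1 = [0x20, 0x39, 0x01, 0x24]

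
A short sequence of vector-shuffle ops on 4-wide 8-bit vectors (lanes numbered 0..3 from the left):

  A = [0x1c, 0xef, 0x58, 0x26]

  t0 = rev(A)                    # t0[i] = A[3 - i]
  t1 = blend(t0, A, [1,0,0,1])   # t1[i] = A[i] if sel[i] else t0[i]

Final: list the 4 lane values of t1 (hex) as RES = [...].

  t0: 26 58 ef 1c
  t1: 1c 58 ef 26

RES = [ 0x1c  0x58  0xef  0x26 ]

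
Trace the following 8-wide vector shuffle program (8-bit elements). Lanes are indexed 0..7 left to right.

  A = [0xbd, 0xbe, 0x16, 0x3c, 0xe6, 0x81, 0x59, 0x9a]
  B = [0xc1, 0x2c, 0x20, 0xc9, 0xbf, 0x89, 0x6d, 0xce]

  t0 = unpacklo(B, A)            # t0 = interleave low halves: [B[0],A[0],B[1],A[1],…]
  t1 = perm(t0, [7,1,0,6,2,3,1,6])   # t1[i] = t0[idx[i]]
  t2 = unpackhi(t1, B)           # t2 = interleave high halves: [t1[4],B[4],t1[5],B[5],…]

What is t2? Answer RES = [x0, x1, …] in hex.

RES = [0x2c, 0xbf, 0xbe, 0x89, 0xbd, 0x6d, 0xc9, 0xce]

t0 = [0xc1, 0xbd, 0x2c, 0xbe, 0x20, 0x16, 0xc9, 0x3c]
t1 = [0x3c, 0xbd, 0xc1, 0xc9, 0x2c, 0xbe, 0xbd, 0xc9]
t2 = [0x2c, 0xbf, 0xbe, 0x89, 0xbd, 0x6d, 0xc9, 0xce]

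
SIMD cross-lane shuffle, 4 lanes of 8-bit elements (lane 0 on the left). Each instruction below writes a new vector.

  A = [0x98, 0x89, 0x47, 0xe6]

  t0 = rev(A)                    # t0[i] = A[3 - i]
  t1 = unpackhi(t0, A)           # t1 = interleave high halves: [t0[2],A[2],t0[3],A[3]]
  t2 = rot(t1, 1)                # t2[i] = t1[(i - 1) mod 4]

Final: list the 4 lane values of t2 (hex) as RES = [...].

RES = [0xe6, 0x89, 0x47, 0x98]

→ t0 |e6|47|89|98|
→ t1 |89|47|98|e6|
→ t2 |e6|89|47|98|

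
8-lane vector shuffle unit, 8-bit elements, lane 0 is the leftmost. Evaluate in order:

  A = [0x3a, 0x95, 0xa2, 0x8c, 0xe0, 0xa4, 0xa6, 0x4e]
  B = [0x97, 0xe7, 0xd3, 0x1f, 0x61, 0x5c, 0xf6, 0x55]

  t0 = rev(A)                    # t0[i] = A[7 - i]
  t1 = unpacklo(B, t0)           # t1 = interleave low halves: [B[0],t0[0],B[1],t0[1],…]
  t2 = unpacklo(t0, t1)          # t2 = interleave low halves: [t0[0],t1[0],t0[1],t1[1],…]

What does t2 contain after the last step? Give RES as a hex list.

t0 = [0x4e, 0xa6, 0xa4, 0xe0, 0x8c, 0xa2, 0x95, 0x3a]
t1 = [0x97, 0x4e, 0xe7, 0xa6, 0xd3, 0xa4, 0x1f, 0xe0]
t2 = [0x4e, 0x97, 0xa6, 0x4e, 0xa4, 0xe7, 0xe0, 0xa6]

RES = [0x4e, 0x97, 0xa6, 0x4e, 0xa4, 0xe7, 0xe0, 0xa6]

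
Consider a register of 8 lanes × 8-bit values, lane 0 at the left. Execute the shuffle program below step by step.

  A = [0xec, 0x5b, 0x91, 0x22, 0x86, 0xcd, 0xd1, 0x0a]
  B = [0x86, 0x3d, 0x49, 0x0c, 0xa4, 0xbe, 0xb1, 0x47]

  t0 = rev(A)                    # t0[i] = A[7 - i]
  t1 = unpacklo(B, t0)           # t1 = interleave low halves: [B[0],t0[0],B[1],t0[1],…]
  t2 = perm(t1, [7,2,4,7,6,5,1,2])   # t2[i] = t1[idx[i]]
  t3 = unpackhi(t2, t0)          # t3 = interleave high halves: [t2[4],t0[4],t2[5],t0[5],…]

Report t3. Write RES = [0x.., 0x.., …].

  t0: 0a d1 cd 86 22 91 5b ec
  t1: 86 0a 3d d1 49 cd 0c 86
  t2: 86 3d 49 86 0c cd 0a 3d
  t3: 0c 22 cd 91 0a 5b 3d ec

RES = [ 0x0c  0x22  0xcd  0x91  0x0a  0x5b  0x3d  0xec ]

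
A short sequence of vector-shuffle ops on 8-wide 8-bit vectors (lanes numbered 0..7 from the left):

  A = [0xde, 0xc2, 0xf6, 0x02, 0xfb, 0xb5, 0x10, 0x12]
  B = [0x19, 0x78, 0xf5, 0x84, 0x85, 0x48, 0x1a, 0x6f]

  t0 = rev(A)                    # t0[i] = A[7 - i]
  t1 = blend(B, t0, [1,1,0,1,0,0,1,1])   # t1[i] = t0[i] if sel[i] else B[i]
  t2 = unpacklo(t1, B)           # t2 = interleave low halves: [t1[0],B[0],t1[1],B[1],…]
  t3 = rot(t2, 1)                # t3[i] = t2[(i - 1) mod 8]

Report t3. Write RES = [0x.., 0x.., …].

  t0: 12 10 b5 fb 02 f6 c2 de
  t1: 12 10 f5 fb 85 48 c2 de
  t2: 12 19 10 78 f5 f5 fb 84
  t3: 84 12 19 10 78 f5 f5 fb

RES = [ 0x84  0x12  0x19  0x10  0x78  0xf5  0xf5  0xfb ]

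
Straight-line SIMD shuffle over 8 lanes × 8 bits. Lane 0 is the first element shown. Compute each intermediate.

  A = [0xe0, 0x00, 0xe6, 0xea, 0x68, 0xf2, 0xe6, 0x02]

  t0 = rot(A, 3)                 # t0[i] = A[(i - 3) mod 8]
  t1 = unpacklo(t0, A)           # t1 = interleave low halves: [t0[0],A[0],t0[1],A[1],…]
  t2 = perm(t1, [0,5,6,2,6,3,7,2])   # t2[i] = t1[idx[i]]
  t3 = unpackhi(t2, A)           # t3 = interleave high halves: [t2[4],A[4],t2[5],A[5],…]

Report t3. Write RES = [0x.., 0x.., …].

→ t0 |f2|e6|02|e0|00|e6|ea|68|
→ t1 |f2|e0|e6|00|02|e6|e0|ea|
→ t2 |f2|e6|e0|e6|e0|00|ea|e6|
→ t3 |e0|68|00|f2|ea|e6|e6|02|

RES = [0xe0, 0x68, 0x00, 0xf2, 0xea, 0xe6, 0xe6, 0x02]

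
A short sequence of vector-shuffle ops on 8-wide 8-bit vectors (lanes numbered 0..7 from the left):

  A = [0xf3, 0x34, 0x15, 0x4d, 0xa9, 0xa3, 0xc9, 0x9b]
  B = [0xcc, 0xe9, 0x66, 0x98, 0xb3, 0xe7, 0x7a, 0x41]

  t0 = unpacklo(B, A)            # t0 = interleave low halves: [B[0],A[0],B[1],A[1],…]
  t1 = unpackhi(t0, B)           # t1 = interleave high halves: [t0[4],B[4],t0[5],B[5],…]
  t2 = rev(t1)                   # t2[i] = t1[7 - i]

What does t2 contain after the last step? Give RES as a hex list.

RES = [ 0x41  0x4d  0x7a  0x98  0xe7  0x15  0xb3  0x66 ]

→ t0 |cc|f3|e9|34|66|15|98|4d|
→ t1 |66|b3|15|e7|98|7a|4d|41|
→ t2 |41|4d|7a|98|e7|15|b3|66|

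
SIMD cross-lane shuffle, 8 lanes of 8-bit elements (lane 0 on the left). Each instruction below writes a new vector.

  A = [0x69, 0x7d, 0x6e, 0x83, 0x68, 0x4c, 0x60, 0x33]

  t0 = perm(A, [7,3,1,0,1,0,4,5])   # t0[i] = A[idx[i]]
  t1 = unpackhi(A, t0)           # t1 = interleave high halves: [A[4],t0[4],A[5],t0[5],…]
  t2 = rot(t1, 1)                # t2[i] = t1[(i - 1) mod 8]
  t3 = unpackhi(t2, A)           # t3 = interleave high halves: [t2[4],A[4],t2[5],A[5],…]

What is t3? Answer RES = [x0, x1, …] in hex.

t0 = [0x33, 0x83, 0x7d, 0x69, 0x7d, 0x69, 0x68, 0x4c]
t1 = [0x68, 0x7d, 0x4c, 0x69, 0x60, 0x68, 0x33, 0x4c]
t2 = [0x4c, 0x68, 0x7d, 0x4c, 0x69, 0x60, 0x68, 0x33]
t3 = [0x69, 0x68, 0x60, 0x4c, 0x68, 0x60, 0x33, 0x33]

RES = [0x69, 0x68, 0x60, 0x4c, 0x68, 0x60, 0x33, 0x33]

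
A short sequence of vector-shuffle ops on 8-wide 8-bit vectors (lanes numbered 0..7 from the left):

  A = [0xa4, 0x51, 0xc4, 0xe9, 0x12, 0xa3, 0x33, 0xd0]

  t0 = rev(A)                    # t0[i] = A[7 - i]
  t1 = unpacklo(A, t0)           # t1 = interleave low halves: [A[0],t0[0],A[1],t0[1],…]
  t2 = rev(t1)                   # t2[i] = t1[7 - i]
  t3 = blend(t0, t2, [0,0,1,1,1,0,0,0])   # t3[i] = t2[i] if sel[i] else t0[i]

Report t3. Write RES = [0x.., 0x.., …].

RES = [ 0xd0  0x33  0xa3  0xc4  0x33  0xc4  0x51  0xa4 ]

  t0: d0 33 a3 12 e9 c4 51 a4
  t1: a4 d0 51 33 c4 a3 e9 12
  t2: 12 e9 a3 c4 33 51 d0 a4
  t3: d0 33 a3 c4 33 c4 51 a4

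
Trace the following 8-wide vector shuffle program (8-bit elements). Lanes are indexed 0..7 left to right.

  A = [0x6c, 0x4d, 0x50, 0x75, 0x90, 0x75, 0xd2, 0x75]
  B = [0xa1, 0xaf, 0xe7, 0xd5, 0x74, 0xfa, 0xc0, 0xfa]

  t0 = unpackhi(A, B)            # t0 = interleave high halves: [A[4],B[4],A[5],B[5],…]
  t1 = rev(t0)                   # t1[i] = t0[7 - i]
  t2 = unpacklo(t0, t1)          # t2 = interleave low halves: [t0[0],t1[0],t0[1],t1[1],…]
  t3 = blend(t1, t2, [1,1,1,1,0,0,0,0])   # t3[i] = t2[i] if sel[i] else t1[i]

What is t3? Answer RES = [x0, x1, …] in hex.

  t0: 90 74 75 fa d2 c0 75 fa
  t1: fa 75 c0 d2 fa 75 74 90
  t2: 90 fa 74 75 75 c0 fa d2
  t3: 90 fa 74 75 fa 75 74 90

RES = [0x90, 0xfa, 0x74, 0x75, 0xfa, 0x75, 0x74, 0x90]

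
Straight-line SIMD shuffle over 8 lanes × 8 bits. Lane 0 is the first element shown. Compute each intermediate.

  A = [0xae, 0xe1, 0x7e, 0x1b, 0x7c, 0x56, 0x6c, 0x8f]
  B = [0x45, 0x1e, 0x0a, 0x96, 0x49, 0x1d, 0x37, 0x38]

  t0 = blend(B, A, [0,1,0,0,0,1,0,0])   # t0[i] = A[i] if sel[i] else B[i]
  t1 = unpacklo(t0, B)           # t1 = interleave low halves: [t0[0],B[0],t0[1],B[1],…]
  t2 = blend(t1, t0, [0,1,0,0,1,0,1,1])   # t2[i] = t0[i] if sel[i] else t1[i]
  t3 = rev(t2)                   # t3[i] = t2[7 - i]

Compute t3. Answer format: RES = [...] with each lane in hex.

  t0: 45 e1 0a 96 49 56 37 38
  t1: 45 45 e1 1e 0a 0a 96 96
  t2: 45 e1 e1 1e 49 0a 37 38
  t3: 38 37 0a 49 1e e1 e1 45

RES = [0x38, 0x37, 0x0a, 0x49, 0x1e, 0xe1, 0xe1, 0x45]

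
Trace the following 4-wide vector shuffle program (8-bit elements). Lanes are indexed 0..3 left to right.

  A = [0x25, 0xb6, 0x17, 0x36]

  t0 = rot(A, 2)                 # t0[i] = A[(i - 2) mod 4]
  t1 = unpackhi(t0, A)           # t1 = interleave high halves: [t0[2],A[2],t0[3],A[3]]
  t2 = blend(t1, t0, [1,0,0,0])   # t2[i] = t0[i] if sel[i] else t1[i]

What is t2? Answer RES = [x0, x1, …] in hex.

RES = [ 0x17  0x17  0xb6  0x36 ]

→ t0 |17|36|25|b6|
→ t1 |25|17|b6|36|
→ t2 |17|17|b6|36|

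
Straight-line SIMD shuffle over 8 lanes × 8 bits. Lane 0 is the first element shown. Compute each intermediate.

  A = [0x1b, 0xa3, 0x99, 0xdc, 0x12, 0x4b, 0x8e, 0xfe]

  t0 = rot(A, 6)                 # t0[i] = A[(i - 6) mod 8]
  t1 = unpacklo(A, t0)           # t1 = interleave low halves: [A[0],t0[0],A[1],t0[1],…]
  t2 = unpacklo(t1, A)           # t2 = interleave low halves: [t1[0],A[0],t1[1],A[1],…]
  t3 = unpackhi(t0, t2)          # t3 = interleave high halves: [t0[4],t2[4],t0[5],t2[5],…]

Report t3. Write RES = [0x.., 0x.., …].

t0 = [0x99, 0xdc, 0x12, 0x4b, 0x8e, 0xfe, 0x1b, 0xa3]
t1 = [0x1b, 0x99, 0xa3, 0xdc, 0x99, 0x12, 0xdc, 0x4b]
t2 = [0x1b, 0x1b, 0x99, 0xa3, 0xa3, 0x99, 0xdc, 0xdc]
t3 = [0x8e, 0xa3, 0xfe, 0x99, 0x1b, 0xdc, 0xa3, 0xdc]

RES = [ 0x8e  0xa3  0xfe  0x99  0x1b  0xdc  0xa3  0xdc ]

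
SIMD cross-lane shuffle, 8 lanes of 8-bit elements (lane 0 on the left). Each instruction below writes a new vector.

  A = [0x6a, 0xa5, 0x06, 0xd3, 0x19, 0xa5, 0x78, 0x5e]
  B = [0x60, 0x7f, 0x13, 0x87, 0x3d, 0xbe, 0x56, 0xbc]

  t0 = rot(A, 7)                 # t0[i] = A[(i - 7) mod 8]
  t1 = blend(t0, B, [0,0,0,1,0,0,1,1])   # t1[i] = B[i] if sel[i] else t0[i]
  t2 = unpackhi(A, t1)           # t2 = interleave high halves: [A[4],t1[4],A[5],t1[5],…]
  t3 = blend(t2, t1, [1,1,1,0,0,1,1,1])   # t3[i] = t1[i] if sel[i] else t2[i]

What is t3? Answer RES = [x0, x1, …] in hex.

  t0: a5 06 d3 19 a5 78 5e 6a
  t1: a5 06 d3 87 a5 78 56 bc
  t2: 19 a5 a5 78 78 56 5e bc
  t3: a5 06 d3 78 78 78 56 bc

RES = [0xa5, 0x06, 0xd3, 0x78, 0x78, 0x78, 0x56, 0xbc]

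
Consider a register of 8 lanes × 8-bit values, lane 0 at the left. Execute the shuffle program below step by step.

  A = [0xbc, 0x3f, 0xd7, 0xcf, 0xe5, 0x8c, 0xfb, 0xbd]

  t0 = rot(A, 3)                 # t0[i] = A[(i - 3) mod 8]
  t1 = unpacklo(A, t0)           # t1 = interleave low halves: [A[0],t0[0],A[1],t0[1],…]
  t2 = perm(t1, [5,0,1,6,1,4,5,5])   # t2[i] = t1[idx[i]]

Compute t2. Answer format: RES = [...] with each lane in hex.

RES = [ 0xbd  0xbc  0x8c  0xcf  0x8c  0xd7  0xbd  0xbd ]

t0 = [0x8c, 0xfb, 0xbd, 0xbc, 0x3f, 0xd7, 0xcf, 0xe5]
t1 = [0xbc, 0x8c, 0x3f, 0xfb, 0xd7, 0xbd, 0xcf, 0xbc]
t2 = [0xbd, 0xbc, 0x8c, 0xcf, 0x8c, 0xd7, 0xbd, 0xbd]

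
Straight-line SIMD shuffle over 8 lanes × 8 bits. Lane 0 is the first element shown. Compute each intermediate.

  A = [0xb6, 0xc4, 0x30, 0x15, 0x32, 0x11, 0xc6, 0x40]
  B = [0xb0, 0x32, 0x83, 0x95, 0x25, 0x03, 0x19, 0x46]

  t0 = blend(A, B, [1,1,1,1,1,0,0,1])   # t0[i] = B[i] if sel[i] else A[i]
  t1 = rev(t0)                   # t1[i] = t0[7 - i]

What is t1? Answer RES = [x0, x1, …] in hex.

RES = [0x46, 0xc6, 0x11, 0x25, 0x95, 0x83, 0x32, 0xb0]

  t0: b0 32 83 95 25 11 c6 46
  t1: 46 c6 11 25 95 83 32 b0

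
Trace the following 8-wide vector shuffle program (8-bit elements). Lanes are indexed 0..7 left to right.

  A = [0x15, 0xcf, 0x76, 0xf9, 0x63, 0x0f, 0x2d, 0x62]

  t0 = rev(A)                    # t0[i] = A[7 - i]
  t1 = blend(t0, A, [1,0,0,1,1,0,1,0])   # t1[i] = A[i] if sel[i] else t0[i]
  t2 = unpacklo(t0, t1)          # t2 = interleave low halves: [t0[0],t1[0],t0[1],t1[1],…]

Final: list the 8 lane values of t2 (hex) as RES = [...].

→ t0 |62|2d|0f|63|f9|76|cf|15|
→ t1 |15|2d|0f|f9|63|76|2d|15|
→ t2 |62|15|2d|2d|0f|0f|63|f9|

RES = [0x62, 0x15, 0x2d, 0x2d, 0x0f, 0x0f, 0x63, 0xf9]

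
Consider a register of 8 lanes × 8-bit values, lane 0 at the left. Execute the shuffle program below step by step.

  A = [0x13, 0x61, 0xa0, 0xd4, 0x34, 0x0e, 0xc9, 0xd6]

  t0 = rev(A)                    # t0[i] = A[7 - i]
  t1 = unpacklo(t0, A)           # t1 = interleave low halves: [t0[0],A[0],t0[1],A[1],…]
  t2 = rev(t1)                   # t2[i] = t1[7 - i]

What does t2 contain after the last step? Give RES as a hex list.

RES = [0xd4, 0x34, 0xa0, 0x0e, 0x61, 0xc9, 0x13, 0xd6]

→ t0 |d6|c9|0e|34|d4|a0|61|13|
→ t1 |d6|13|c9|61|0e|a0|34|d4|
→ t2 |d4|34|a0|0e|61|c9|13|d6|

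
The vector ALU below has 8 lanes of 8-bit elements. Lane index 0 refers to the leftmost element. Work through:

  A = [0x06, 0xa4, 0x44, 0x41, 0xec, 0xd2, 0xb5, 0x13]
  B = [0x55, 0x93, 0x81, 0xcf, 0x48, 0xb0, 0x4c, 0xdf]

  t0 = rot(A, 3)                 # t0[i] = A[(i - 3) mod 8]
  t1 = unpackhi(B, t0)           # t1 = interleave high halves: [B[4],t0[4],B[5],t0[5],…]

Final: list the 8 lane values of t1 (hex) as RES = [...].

RES = [0x48, 0xa4, 0xb0, 0x44, 0x4c, 0x41, 0xdf, 0xec]

t0 = [0xd2, 0xb5, 0x13, 0x06, 0xa4, 0x44, 0x41, 0xec]
t1 = [0x48, 0xa4, 0xb0, 0x44, 0x4c, 0x41, 0xdf, 0xec]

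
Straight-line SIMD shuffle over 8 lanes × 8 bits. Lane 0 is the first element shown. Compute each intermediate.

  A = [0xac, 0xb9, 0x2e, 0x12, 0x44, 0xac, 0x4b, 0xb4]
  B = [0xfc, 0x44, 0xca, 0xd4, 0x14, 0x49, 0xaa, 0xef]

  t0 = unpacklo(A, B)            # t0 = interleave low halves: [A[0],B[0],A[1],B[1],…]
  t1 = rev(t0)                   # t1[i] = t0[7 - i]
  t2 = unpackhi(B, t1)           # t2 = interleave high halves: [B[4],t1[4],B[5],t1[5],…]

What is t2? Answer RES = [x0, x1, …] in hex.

→ t0 |ac|fc|b9|44|2e|ca|12|d4|
→ t1 |d4|12|ca|2e|44|b9|fc|ac|
→ t2 |14|44|49|b9|aa|fc|ef|ac|

RES = [0x14, 0x44, 0x49, 0xb9, 0xaa, 0xfc, 0xef, 0xac]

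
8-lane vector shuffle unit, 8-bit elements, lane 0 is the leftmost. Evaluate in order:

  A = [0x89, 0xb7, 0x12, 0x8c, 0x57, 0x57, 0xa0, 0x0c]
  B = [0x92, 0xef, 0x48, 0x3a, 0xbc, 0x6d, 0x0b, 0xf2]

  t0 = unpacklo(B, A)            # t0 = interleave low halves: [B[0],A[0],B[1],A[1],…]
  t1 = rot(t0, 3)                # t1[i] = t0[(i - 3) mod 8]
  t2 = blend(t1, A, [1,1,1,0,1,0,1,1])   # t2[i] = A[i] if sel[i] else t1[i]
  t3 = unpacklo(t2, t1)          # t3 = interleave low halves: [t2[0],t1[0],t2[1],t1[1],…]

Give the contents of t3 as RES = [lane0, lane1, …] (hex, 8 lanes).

→ t0 |92|89|ef|b7|48|12|3a|8c|
→ t1 |12|3a|8c|92|89|ef|b7|48|
→ t2 |89|b7|12|92|57|ef|a0|0c|
→ t3 |89|12|b7|3a|12|8c|92|92|

RES = [ 0x89  0x12  0xb7  0x3a  0x12  0x8c  0x92  0x92 ]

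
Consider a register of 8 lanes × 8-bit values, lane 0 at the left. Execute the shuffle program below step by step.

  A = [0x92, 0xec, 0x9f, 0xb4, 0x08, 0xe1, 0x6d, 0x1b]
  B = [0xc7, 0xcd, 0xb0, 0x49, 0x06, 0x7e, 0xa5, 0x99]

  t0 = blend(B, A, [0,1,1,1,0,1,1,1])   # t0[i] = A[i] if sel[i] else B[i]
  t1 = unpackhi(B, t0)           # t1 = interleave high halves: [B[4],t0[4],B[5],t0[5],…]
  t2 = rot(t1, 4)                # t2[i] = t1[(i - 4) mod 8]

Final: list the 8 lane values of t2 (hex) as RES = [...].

RES = [ 0xa5  0x6d  0x99  0x1b  0x06  0x06  0x7e  0xe1 ]

→ t0 |c7|ec|9f|b4|06|e1|6d|1b|
→ t1 |06|06|7e|e1|a5|6d|99|1b|
→ t2 |a5|6d|99|1b|06|06|7e|e1|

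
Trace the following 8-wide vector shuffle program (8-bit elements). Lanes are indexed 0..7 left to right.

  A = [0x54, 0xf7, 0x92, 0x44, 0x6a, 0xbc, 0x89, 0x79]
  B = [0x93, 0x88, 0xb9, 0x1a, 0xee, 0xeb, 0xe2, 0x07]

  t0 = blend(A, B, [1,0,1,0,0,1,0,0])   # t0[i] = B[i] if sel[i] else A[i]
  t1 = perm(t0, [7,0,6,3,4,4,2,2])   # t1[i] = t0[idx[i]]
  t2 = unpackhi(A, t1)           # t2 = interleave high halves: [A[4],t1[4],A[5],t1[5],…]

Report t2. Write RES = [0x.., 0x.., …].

→ t0 |93|f7|b9|44|6a|eb|89|79|
→ t1 |79|93|89|44|6a|6a|b9|b9|
→ t2 |6a|6a|bc|6a|89|b9|79|b9|

RES = [0x6a, 0x6a, 0xbc, 0x6a, 0x89, 0xb9, 0x79, 0xb9]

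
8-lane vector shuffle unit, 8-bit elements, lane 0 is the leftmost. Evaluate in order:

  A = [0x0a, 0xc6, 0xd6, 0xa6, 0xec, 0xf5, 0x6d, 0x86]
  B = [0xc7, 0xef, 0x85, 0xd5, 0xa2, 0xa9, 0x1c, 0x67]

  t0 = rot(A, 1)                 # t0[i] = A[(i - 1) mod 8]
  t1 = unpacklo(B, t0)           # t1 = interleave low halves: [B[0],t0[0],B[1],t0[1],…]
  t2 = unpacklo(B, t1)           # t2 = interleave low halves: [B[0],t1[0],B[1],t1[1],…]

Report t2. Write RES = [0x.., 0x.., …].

  t0: 86 0a c6 d6 a6 ec f5 6d
  t1: c7 86 ef 0a 85 c6 d5 d6
  t2: c7 c7 ef 86 85 ef d5 0a

RES = [0xc7, 0xc7, 0xef, 0x86, 0x85, 0xef, 0xd5, 0x0a]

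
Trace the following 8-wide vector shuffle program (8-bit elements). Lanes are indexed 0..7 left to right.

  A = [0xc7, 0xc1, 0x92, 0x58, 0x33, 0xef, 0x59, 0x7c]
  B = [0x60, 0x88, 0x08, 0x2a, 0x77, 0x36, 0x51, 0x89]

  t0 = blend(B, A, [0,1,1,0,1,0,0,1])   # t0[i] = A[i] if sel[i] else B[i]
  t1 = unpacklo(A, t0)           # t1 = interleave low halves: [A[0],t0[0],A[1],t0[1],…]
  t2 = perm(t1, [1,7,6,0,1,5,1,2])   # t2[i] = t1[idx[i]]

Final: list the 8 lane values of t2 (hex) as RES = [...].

RES = [0x60, 0x2a, 0x58, 0xc7, 0x60, 0x92, 0x60, 0xc1]

  t0: 60 c1 92 2a 33 36 51 7c
  t1: c7 60 c1 c1 92 92 58 2a
  t2: 60 2a 58 c7 60 92 60 c1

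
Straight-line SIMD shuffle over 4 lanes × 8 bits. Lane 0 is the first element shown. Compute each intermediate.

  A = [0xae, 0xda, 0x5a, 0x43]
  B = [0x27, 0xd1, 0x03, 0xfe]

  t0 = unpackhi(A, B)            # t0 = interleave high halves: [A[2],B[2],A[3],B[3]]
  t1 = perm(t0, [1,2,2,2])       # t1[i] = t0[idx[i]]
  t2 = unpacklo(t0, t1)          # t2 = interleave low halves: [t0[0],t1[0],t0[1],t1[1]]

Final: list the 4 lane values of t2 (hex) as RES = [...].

  t0: 5a 03 43 fe
  t1: 03 43 43 43
  t2: 5a 03 03 43

RES = [0x5a, 0x03, 0x03, 0x43]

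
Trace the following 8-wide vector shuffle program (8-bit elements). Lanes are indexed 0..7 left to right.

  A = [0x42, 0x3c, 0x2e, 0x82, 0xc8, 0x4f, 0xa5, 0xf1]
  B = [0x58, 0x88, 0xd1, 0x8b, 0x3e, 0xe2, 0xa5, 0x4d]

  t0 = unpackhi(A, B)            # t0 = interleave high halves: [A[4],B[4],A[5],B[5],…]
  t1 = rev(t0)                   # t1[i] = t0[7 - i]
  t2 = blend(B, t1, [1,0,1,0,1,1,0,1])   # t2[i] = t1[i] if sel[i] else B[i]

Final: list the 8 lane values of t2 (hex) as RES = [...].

RES = [ 0x4d  0x88  0xa5  0x8b  0xe2  0x4f  0xa5  0xc8 ]

  t0: c8 3e 4f e2 a5 a5 f1 4d
  t1: 4d f1 a5 a5 e2 4f 3e c8
  t2: 4d 88 a5 8b e2 4f a5 c8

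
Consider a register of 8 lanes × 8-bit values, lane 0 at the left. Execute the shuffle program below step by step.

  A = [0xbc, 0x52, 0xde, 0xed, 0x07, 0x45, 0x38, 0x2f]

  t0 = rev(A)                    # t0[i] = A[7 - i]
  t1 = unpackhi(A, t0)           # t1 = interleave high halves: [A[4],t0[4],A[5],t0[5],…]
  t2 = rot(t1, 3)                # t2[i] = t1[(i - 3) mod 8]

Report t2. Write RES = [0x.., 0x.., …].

RES = [0x52, 0x2f, 0xbc, 0x07, 0xed, 0x45, 0xde, 0x38]

t0 = [0x2f, 0x38, 0x45, 0x07, 0xed, 0xde, 0x52, 0xbc]
t1 = [0x07, 0xed, 0x45, 0xde, 0x38, 0x52, 0x2f, 0xbc]
t2 = [0x52, 0x2f, 0xbc, 0x07, 0xed, 0x45, 0xde, 0x38]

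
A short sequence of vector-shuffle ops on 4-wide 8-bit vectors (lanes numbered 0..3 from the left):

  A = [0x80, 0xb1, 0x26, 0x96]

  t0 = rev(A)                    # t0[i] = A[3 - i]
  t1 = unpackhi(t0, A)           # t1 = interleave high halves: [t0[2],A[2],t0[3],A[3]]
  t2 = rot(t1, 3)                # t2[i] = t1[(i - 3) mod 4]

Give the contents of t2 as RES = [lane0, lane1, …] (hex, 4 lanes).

  t0: 96 26 b1 80
  t1: b1 26 80 96
  t2: 26 80 96 b1

RES = [0x26, 0x80, 0x96, 0xb1]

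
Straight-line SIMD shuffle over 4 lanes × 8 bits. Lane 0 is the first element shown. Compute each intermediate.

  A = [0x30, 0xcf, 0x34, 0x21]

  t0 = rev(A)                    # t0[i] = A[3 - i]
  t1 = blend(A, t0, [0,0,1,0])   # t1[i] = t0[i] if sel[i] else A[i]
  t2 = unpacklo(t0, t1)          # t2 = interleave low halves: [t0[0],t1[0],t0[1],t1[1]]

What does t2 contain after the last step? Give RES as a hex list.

RES = [0x21, 0x30, 0x34, 0xcf]

  t0: 21 34 cf 30
  t1: 30 cf cf 21
  t2: 21 30 34 cf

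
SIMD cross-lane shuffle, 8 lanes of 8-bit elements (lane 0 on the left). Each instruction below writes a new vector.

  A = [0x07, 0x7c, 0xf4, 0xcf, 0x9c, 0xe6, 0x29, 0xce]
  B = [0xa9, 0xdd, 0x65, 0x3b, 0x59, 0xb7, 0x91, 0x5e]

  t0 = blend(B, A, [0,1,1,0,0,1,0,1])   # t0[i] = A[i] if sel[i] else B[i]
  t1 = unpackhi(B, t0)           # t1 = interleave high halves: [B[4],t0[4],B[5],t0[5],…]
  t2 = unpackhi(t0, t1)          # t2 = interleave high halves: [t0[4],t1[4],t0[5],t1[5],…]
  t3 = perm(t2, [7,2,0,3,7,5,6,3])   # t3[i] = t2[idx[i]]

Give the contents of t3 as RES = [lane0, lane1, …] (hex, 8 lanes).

t0 = [0xa9, 0x7c, 0xf4, 0x3b, 0x59, 0xe6, 0x91, 0xce]
t1 = [0x59, 0x59, 0xb7, 0xe6, 0x91, 0x91, 0x5e, 0xce]
t2 = [0x59, 0x91, 0xe6, 0x91, 0x91, 0x5e, 0xce, 0xce]
t3 = [0xce, 0xe6, 0x59, 0x91, 0xce, 0x5e, 0xce, 0x91]

RES = [ 0xce  0xe6  0x59  0x91  0xce  0x5e  0xce  0x91 ]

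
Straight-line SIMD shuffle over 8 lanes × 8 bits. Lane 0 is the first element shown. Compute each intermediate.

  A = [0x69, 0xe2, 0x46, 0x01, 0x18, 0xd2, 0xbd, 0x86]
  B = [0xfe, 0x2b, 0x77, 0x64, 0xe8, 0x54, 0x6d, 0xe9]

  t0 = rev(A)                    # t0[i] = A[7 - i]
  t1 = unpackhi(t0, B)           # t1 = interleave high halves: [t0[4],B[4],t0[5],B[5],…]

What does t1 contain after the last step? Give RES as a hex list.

RES = [ 0x01  0xe8  0x46  0x54  0xe2  0x6d  0x69  0xe9 ]

→ t0 |86|bd|d2|18|01|46|e2|69|
→ t1 |01|e8|46|54|e2|6d|69|e9|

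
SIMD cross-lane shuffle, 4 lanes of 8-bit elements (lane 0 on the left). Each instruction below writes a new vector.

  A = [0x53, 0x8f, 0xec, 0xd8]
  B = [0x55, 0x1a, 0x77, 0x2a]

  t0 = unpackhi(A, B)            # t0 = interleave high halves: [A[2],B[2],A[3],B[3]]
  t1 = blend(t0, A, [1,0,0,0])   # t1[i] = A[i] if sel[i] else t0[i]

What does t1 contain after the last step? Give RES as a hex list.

→ t0 |ec|77|d8|2a|
→ t1 |53|77|d8|2a|

RES = [0x53, 0x77, 0xd8, 0x2a]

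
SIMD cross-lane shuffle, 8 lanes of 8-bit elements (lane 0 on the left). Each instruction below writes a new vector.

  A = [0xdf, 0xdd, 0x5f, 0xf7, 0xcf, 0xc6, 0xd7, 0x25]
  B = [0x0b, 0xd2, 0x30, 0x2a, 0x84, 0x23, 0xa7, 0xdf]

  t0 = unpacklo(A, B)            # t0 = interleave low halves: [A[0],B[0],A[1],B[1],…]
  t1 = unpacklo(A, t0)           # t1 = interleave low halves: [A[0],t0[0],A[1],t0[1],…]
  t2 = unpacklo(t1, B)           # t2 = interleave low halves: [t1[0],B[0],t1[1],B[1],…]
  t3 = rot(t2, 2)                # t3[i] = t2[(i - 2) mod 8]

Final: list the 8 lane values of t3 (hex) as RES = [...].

RES = [ 0x0b  0x2a  0xdf  0x0b  0xdf  0xd2  0xdd  0x30 ]

→ t0 |df|0b|dd|d2|5f|30|f7|2a|
→ t1 |df|df|dd|0b|5f|dd|f7|d2|
→ t2 |df|0b|df|d2|dd|30|0b|2a|
→ t3 |0b|2a|df|0b|df|d2|dd|30|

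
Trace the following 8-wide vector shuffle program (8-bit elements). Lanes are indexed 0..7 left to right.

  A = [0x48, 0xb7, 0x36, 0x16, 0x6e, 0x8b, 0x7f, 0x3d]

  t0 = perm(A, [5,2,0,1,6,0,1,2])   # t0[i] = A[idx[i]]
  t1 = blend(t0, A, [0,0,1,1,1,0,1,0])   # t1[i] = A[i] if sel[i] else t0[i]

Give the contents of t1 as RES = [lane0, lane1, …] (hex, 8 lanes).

RES = [0x8b, 0x36, 0x36, 0x16, 0x6e, 0x48, 0x7f, 0x36]

t0 = [0x8b, 0x36, 0x48, 0xb7, 0x7f, 0x48, 0xb7, 0x36]
t1 = [0x8b, 0x36, 0x36, 0x16, 0x6e, 0x48, 0x7f, 0x36]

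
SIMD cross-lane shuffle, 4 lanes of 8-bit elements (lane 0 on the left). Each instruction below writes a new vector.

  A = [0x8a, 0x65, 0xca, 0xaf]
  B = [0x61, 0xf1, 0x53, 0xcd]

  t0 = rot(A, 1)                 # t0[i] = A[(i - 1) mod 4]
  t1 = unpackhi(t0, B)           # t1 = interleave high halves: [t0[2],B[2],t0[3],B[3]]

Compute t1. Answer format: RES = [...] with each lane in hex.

→ t0 |af|8a|65|ca|
→ t1 |65|53|ca|cd|

RES = [ 0x65  0x53  0xca  0xcd ]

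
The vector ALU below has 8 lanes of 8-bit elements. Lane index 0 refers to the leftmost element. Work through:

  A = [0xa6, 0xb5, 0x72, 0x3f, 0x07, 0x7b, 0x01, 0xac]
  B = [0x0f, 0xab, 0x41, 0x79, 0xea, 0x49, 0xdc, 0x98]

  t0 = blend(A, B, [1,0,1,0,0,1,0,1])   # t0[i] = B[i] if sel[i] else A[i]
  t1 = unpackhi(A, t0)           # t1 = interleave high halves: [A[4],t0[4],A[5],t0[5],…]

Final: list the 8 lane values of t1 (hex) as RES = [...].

RES = [0x07, 0x07, 0x7b, 0x49, 0x01, 0x01, 0xac, 0x98]

t0 = [0x0f, 0xb5, 0x41, 0x3f, 0x07, 0x49, 0x01, 0x98]
t1 = [0x07, 0x07, 0x7b, 0x49, 0x01, 0x01, 0xac, 0x98]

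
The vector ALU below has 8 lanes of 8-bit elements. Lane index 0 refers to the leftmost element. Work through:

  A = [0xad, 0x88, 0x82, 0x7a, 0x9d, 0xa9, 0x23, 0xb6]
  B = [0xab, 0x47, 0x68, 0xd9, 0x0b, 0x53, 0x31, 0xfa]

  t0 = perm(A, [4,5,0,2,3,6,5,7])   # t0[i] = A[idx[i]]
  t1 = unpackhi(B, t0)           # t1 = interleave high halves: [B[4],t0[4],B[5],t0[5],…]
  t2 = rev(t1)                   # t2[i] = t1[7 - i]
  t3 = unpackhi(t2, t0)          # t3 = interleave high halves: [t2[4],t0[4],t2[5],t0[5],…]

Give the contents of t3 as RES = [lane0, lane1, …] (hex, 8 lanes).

RES = [ 0x23  0x7a  0x53  0x23  0x7a  0xa9  0x0b  0xb6 ]

  t0: 9d a9 ad 82 7a 23 a9 b6
  t1: 0b 7a 53 23 31 a9 fa b6
  t2: b6 fa a9 31 23 53 7a 0b
  t3: 23 7a 53 23 7a a9 0b b6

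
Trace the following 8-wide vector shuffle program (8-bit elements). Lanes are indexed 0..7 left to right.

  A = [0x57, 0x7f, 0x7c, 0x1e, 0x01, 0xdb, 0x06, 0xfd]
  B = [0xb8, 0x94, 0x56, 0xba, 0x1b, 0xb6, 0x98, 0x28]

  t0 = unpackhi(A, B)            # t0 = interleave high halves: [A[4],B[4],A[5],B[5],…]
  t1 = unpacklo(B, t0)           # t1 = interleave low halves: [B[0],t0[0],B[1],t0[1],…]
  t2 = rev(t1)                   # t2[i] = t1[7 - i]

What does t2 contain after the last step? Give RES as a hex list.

→ t0 |01|1b|db|b6|06|98|fd|28|
→ t1 |b8|01|94|1b|56|db|ba|b6|
→ t2 |b6|ba|db|56|1b|94|01|b8|

RES = [0xb6, 0xba, 0xdb, 0x56, 0x1b, 0x94, 0x01, 0xb8]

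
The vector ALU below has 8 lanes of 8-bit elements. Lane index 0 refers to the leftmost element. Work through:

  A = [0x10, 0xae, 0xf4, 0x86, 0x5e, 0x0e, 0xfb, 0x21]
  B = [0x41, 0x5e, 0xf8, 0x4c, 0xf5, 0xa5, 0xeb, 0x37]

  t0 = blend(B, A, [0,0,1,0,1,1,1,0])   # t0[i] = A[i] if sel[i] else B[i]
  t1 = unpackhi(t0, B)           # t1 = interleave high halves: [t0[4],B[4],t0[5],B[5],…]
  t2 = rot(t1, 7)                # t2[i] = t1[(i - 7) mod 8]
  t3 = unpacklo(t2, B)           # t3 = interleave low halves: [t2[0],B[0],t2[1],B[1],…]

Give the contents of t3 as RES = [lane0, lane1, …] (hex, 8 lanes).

  t0: 41 5e f4 4c 5e 0e fb 37
  t1: 5e f5 0e a5 fb eb 37 37
  t2: f5 0e a5 fb eb 37 37 5e
  t3: f5 41 0e 5e a5 f8 fb 4c

RES = [ 0xf5  0x41  0x0e  0x5e  0xa5  0xf8  0xfb  0x4c ]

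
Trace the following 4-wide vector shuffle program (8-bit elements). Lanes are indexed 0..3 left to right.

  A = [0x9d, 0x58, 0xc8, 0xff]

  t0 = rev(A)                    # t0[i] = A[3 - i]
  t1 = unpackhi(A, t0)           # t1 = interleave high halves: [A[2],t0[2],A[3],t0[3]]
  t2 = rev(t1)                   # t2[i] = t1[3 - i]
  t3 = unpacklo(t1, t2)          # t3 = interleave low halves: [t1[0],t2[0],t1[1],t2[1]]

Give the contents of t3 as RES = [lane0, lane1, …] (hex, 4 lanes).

RES = [0xc8, 0x9d, 0x58, 0xff]

→ t0 |ff|c8|58|9d|
→ t1 |c8|58|ff|9d|
→ t2 |9d|ff|58|c8|
→ t3 |c8|9d|58|ff|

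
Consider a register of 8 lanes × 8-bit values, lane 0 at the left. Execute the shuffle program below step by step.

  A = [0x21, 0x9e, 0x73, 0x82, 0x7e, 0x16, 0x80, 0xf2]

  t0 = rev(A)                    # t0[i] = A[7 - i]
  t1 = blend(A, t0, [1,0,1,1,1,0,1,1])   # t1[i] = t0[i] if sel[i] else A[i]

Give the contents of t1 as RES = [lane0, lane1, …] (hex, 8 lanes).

  t0: f2 80 16 7e 82 73 9e 21
  t1: f2 9e 16 7e 82 16 9e 21

RES = [0xf2, 0x9e, 0x16, 0x7e, 0x82, 0x16, 0x9e, 0x21]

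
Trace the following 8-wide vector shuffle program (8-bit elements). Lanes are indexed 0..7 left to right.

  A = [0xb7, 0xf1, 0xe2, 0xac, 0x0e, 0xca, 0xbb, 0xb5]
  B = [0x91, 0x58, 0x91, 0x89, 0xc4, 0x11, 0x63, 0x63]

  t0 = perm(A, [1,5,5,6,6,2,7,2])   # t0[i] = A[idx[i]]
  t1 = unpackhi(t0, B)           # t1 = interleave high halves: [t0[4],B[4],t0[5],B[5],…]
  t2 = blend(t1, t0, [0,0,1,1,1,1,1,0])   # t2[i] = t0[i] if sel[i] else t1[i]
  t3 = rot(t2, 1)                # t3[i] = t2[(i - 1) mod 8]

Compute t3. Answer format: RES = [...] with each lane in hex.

RES = [ 0x63  0xbb  0xc4  0xca  0xbb  0xbb  0xe2  0xb5 ]

  t0: f1 ca ca bb bb e2 b5 e2
  t1: bb c4 e2 11 b5 63 e2 63
  t2: bb c4 ca bb bb e2 b5 63
  t3: 63 bb c4 ca bb bb e2 b5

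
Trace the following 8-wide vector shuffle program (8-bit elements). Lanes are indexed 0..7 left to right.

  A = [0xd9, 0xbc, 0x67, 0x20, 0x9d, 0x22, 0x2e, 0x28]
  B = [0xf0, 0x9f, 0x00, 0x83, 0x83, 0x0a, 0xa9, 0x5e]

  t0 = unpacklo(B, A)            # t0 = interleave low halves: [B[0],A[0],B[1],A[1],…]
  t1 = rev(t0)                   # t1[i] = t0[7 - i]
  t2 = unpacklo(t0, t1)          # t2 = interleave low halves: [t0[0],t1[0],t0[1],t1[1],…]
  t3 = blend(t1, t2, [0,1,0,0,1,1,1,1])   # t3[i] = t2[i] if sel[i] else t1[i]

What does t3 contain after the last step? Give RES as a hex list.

RES = [ 0x20  0x20  0x67  0x00  0x9f  0x67  0xbc  0x00 ]

  t0: f0 d9 9f bc 00 67 83 20
  t1: 20 83 67 00 bc 9f d9 f0
  t2: f0 20 d9 83 9f 67 bc 00
  t3: 20 20 67 00 9f 67 bc 00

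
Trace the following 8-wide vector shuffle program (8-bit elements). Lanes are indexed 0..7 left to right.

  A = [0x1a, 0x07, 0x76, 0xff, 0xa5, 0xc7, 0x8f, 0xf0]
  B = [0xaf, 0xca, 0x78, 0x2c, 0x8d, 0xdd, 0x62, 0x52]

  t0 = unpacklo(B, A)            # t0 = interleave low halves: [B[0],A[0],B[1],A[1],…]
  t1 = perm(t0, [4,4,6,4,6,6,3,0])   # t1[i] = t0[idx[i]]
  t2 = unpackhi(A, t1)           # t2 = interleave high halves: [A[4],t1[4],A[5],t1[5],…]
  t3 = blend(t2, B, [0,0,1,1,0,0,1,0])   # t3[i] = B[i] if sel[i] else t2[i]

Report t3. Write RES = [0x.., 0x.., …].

  t0: af 1a ca 07 78 76 2c ff
  t1: 78 78 2c 78 2c 2c 07 af
  t2: a5 2c c7 2c 8f 07 f0 af
  t3: a5 2c 78 2c 8f 07 62 af

RES = [ 0xa5  0x2c  0x78  0x2c  0x8f  0x07  0x62  0xaf ]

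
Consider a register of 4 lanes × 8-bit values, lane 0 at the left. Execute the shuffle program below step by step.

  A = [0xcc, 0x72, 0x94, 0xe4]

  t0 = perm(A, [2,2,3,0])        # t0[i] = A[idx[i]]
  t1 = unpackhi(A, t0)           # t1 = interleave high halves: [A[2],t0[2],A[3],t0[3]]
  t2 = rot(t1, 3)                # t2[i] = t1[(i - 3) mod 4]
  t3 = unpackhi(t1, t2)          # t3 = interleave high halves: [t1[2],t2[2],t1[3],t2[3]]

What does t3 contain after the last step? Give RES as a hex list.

  t0: 94 94 e4 cc
  t1: 94 e4 e4 cc
  t2: e4 e4 cc 94
  t3: e4 cc cc 94

RES = [0xe4, 0xcc, 0xcc, 0x94]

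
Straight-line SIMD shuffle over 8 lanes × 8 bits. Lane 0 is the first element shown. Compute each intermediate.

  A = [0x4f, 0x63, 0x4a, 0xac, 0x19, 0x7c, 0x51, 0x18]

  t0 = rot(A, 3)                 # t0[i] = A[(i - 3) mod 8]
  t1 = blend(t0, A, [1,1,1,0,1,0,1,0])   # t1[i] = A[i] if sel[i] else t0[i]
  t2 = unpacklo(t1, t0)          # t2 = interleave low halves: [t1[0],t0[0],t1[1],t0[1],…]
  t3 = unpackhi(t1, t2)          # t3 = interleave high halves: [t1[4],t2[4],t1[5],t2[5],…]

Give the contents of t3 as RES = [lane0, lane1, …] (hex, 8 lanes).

RES = [0x19, 0x4a, 0x4a, 0x18, 0x51, 0x4f, 0x19, 0x4f]

t0 = [0x7c, 0x51, 0x18, 0x4f, 0x63, 0x4a, 0xac, 0x19]
t1 = [0x4f, 0x63, 0x4a, 0x4f, 0x19, 0x4a, 0x51, 0x19]
t2 = [0x4f, 0x7c, 0x63, 0x51, 0x4a, 0x18, 0x4f, 0x4f]
t3 = [0x19, 0x4a, 0x4a, 0x18, 0x51, 0x4f, 0x19, 0x4f]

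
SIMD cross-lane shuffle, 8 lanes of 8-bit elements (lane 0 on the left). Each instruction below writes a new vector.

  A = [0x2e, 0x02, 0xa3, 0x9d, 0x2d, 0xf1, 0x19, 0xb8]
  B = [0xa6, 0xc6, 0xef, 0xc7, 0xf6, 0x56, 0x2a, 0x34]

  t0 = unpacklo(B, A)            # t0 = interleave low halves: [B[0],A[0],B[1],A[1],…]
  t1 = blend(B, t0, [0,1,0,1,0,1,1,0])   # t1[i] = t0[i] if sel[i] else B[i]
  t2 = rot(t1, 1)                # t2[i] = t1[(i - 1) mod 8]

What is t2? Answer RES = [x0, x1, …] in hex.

RES = [0x34, 0xa6, 0x2e, 0xef, 0x02, 0xf6, 0xa3, 0xc7]

t0 = [0xa6, 0x2e, 0xc6, 0x02, 0xef, 0xa3, 0xc7, 0x9d]
t1 = [0xa6, 0x2e, 0xef, 0x02, 0xf6, 0xa3, 0xc7, 0x34]
t2 = [0x34, 0xa6, 0x2e, 0xef, 0x02, 0xf6, 0xa3, 0xc7]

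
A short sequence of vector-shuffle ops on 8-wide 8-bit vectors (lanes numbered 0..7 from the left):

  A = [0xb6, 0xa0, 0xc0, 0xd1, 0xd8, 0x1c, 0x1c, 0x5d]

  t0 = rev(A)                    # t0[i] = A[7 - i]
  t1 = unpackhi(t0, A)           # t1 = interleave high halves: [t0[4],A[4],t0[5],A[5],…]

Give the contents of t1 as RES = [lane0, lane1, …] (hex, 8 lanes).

RES = [0xd1, 0xd8, 0xc0, 0x1c, 0xa0, 0x1c, 0xb6, 0x5d]

→ t0 |5d|1c|1c|d8|d1|c0|a0|b6|
→ t1 |d1|d8|c0|1c|a0|1c|b6|5d|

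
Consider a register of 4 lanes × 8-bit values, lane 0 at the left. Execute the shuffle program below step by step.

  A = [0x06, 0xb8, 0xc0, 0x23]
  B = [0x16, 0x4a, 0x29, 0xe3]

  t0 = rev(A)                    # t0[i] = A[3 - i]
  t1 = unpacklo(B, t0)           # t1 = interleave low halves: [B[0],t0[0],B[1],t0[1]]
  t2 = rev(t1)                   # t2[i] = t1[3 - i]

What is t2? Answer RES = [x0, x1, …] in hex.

RES = [0xc0, 0x4a, 0x23, 0x16]

→ t0 |23|c0|b8|06|
→ t1 |16|23|4a|c0|
→ t2 |c0|4a|23|16|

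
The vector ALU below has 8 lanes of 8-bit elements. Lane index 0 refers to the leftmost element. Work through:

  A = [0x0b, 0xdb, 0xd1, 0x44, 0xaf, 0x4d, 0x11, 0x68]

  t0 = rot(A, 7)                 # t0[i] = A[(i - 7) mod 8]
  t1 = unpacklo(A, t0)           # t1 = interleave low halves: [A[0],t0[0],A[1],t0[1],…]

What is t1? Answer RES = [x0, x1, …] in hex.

RES = [0x0b, 0xdb, 0xdb, 0xd1, 0xd1, 0x44, 0x44, 0xaf]

→ t0 |db|d1|44|af|4d|11|68|0b|
→ t1 |0b|db|db|d1|d1|44|44|af|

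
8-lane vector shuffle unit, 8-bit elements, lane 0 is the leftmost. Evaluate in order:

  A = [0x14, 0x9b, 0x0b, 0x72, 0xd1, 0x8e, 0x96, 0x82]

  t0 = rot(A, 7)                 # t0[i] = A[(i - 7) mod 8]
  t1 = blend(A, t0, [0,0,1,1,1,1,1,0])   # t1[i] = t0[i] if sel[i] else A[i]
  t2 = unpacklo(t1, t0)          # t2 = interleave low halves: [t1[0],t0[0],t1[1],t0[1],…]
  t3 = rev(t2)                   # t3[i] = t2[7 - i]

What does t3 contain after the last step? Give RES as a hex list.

RES = [ 0xd1  0xd1  0x72  0x72  0x0b  0x9b  0x9b  0x14 ]

t0 = [0x9b, 0x0b, 0x72, 0xd1, 0x8e, 0x96, 0x82, 0x14]
t1 = [0x14, 0x9b, 0x72, 0xd1, 0x8e, 0x96, 0x82, 0x82]
t2 = [0x14, 0x9b, 0x9b, 0x0b, 0x72, 0x72, 0xd1, 0xd1]
t3 = [0xd1, 0xd1, 0x72, 0x72, 0x0b, 0x9b, 0x9b, 0x14]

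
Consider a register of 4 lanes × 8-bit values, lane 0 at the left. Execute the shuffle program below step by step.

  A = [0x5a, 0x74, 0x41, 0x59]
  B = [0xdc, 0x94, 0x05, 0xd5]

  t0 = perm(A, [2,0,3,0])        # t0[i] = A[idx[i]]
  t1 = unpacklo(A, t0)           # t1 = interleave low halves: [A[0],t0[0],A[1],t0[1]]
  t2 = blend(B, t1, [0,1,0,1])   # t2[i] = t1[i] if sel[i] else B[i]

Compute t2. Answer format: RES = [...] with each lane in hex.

t0 = [0x41, 0x5a, 0x59, 0x5a]
t1 = [0x5a, 0x41, 0x74, 0x5a]
t2 = [0xdc, 0x41, 0x05, 0x5a]

RES = [0xdc, 0x41, 0x05, 0x5a]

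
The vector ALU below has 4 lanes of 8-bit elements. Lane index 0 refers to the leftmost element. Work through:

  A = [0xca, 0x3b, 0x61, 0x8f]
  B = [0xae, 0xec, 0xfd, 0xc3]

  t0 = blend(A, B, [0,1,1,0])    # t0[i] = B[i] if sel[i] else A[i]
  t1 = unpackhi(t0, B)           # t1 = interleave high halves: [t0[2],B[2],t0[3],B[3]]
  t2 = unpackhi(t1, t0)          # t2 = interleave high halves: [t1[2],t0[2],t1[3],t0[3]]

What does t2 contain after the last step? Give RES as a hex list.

t0 = [0xca, 0xec, 0xfd, 0x8f]
t1 = [0xfd, 0xfd, 0x8f, 0xc3]
t2 = [0x8f, 0xfd, 0xc3, 0x8f]

RES = [0x8f, 0xfd, 0xc3, 0x8f]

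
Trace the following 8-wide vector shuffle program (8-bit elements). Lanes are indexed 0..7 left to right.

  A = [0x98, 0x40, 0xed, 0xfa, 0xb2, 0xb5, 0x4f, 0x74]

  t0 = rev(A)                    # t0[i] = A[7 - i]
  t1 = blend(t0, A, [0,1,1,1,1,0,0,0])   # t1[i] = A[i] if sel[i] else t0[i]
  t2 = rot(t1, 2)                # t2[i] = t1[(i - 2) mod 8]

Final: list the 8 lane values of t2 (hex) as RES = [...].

RES = [ 0x40  0x98  0x74  0x40  0xed  0xfa  0xb2  0xed ]

t0 = [0x74, 0x4f, 0xb5, 0xb2, 0xfa, 0xed, 0x40, 0x98]
t1 = [0x74, 0x40, 0xed, 0xfa, 0xb2, 0xed, 0x40, 0x98]
t2 = [0x40, 0x98, 0x74, 0x40, 0xed, 0xfa, 0xb2, 0xed]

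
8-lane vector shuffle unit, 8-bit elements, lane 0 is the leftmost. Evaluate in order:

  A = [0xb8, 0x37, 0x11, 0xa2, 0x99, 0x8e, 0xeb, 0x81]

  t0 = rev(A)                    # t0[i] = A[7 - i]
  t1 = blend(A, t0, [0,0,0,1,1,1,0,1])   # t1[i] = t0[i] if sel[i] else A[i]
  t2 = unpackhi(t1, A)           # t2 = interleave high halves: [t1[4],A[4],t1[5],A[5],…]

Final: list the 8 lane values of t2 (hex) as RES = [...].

  t0: 81 eb 8e 99 a2 11 37 b8
  t1: b8 37 11 99 a2 11 eb b8
  t2: a2 99 11 8e eb eb b8 81

RES = [0xa2, 0x99, 0x11, 0x8e, 0xeb, 0xeb, 0xb8, 0x81]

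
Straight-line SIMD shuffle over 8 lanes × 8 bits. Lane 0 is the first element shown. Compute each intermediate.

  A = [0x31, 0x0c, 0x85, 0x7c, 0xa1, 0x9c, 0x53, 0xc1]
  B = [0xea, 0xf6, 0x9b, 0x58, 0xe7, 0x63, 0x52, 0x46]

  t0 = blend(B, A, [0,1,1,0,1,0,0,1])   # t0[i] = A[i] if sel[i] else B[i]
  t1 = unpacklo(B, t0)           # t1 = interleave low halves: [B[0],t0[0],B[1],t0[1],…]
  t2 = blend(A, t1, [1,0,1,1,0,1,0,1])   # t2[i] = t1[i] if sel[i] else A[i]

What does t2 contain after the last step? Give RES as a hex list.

→ t0 |ea|0c|85|58|a1|63|52|c1|
→ t1 |ea|ea|f6|0c|9b|85|58|58|
→ t2 |ea|0c|f6|0c|a1|85|53|58|

RES = [ 0xea  0x0c  0xf6  0x0c  0xa1  0x85  0x53  0x58 ]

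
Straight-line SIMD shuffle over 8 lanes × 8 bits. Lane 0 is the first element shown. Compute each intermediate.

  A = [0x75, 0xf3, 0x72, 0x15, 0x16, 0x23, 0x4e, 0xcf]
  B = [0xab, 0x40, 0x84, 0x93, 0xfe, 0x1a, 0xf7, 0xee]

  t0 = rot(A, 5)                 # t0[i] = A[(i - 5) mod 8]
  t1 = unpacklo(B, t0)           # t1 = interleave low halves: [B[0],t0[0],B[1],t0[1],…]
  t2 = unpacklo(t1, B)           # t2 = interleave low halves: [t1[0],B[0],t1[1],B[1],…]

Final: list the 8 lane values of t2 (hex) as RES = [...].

t0 = [0x15, 0x16, 0x23, 0x4e, 0xcf, 0x75, 0xf3, 0x72]
t1 = [0xab, 0x15, 0x40, 0x16, 0x84, 0x23, 0x93, 0x4e]
t2 = [0xab, 0xab, 0x15, 0x40, 0x40, 0x84, 0x16, 0x93]

RES = [0xab, 0xab, 0x15, 0x40, 0x40, 0x84, 0x16, 0x93]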